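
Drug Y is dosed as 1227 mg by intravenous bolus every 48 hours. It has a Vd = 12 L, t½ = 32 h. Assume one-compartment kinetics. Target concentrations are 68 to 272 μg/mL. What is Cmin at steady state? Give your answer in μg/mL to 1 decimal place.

55.9 μg/mL

Over one 48-h interval, 48/32 ≈ 1.5 half-lives elapse, leaving f ≈ 0.3536 of each dose.
At steady state, accumulation factor R = 1/(1 − e^(−kτ)) ≈ 1.5470.
Each bolus raises the concentration by D/Vd = 1227/12 ≈ 102.250 μg/mL.
Cmax,ss = C₀/(1 − f) ≈ 102.250/0.6464 ≈ 158.184 μg/mL.
Steady-state trough Cmin,ss = Cmax,ss·f ≈ 158.184 × 0.3536 ≈ 55.934 μg/mL.
Trough 55.9 μg/mL vs MEC 68 μg/mL: subtherapeutic.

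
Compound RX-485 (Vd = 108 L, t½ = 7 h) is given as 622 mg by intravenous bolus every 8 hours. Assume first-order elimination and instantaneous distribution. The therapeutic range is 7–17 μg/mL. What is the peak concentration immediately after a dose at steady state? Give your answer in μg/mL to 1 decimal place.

10.5 μg/mL

k = ln2/t½ = ln2/7 ≈ 0.099021 h⁻¹; fraction remaining f = e^(−kτ) = e^(−0.099021×8) ≈ 0.4529.
At steady state, accumulation factor R = 1/(1 − e^(−kτ)) ≈ 1.8278.
Single-dose peak C₀ = D/Vd = 622/108 ≈ 5.759 μg/mL.
Steady-state peak Cmax,ss = C₀·R ≈ 5.759 × 1.8278 ≈ 10.526 μg/mL.
Peak 10.5 μg/mL vs MTC 17 μg/mL: below toxic threshold.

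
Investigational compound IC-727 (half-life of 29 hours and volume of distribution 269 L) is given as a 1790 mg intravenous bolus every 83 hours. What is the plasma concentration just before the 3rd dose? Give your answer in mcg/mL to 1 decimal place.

f = (1/2)^(τ/t½) = (1/2)^(83/29) ≈ 0.1375.
C₀ = D/Vd = 1790/269 ≈ 6.654 mcg/mL.
Before the 3rd dose, 2 doses have been given. Superposition: Cmin = C₀·(f + f²).
≈ 6.654 × (0.1375 + 0.0189) ≈ 6.654 × 0.1564 ≈ 1.041 mcg/mL.

1.0 mcg/mL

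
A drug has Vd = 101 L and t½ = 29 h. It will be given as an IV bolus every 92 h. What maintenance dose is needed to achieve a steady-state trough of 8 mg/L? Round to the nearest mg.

6477 mg

τ/t½ = 92/29 ≈ 3.1724, so f = (1/2)^(92/29) ≈ 0.110920.
Cmin,ss = (D/Vd)·f/(1−f), so D = Cmin,ss·Vd·(1−f)/f.
D = 8 × 101 × (1−f)/f ≈ 8 × 101 × 8.01551 ≈ 6476.53 mg.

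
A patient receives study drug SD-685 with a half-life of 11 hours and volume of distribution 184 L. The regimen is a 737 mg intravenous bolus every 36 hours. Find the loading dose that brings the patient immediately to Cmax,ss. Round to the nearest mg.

822 mg

f = (1/2)^(36/11) ≈ 0.103469; accumulation ratio R = 1/(1−f) ≈ 1.11541.
Loading dose to hit Cmax,ss on first dose: D_load = D_maint·R ≈ 737 × 1.11541 ≈ 822.06 mg.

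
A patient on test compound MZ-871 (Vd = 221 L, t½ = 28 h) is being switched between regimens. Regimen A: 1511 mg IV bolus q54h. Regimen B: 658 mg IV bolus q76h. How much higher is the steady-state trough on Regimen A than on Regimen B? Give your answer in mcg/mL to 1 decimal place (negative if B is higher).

1.9 mcg/mL

Regimen A: f = (1/2)^(54/28) ≈ 0.2627; Cmin,ss = (1511/221)·f/(1−f) ≈ 2.436 mcg/mL.
Regimen B: f = (1/2)^(76/28) ≈ 0.1524; Cmin,ss = (658/221)·f/(1−f) ≈ 0.535 mcg/mL.
Difference ≈ 2.436 − 0.535 ≈ 1.901 mcg/mL.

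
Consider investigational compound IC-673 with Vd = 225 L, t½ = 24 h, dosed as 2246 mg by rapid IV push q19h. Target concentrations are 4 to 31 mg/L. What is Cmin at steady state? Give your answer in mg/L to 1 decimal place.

13.7 mg/L

k = ln2/t½ = ln2/24 ≈ 0.028881 h⁻¹; fraction remaining f = e^(−kτ) = e^(−0.028881×19) ≈ 0.5777.
At steady state, accumulation factor R = 1/(1 − e^(−kτ)) ≈ 2.3680.
Single-dose peak C₀ = D/Vd = 2246/225 ≈ 9.982 mg/L.
Cmax,ss = C₀/(1 − f) ≈ 9.982/0.4223 ≈ 23.637 mg/L.
One interval later, Cmin,ss = Cmax,ss·e^(−kτ) ≈ 23.637 × 0.5777 ≈ 13.655 mg/L.
Trough 13.7 mg/L vs MEC 4 mg/L: adequate.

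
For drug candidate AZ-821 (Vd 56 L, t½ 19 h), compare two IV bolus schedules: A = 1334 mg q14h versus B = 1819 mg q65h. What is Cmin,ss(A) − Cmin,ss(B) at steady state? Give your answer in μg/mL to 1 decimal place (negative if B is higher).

32.4 μg/mL

Regimen A: f = (1/2)^(14/19) ≈ 0.6001; Cmin,ss = (1334/56)·f/(1−f) ≈ 35.747 μg/mL.
Regimen B: f = (1/2)^(65/19) ≈ 0.0934; Cmin,ss = (1819/56)·f/(1−f) ≈ 3.346 μg/mL.
Difference ≈ 35.747 − 3.346 ≈ 32.401 μg/mL.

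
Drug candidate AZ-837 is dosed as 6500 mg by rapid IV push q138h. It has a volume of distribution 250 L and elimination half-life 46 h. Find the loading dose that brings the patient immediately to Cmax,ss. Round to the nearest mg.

7429 mg

f = (1/2)^(138/46) ≈ 0.125000; accumulation ratio R = 1/(1−f) ≈ 1.14286.
Loading dose to hit Cmax,ss on first dose: D_load = D_maint·R ≈ 6500 × 1.14286 ≈ 7428.59 mg.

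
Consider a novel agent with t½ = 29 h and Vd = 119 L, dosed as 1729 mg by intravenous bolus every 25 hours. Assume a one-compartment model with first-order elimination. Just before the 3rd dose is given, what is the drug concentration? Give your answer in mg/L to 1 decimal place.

f = (1/2)^(τ/t½) = (1/2)^(25/29) ≈ 0.5502.
C₀ = D/Vd = 1729/119 ≈ 14.529 mg/L.
Before the 3rd dose, 2 doses have been given. Superposition: Cmin = C₀·(f + f²).
≈ 14.529 × (0.5502 + 0.3027) ≈ 14.529 × 0.8529 ≈ 12.392 mg/L.

12.4 mg/L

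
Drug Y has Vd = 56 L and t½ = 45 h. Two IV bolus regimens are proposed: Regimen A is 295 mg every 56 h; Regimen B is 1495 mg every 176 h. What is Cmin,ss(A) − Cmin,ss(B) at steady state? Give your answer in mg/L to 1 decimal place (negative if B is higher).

1.9 mg/L

Regimen A: f = (1/2)^(56/45) ≈ 0.4221; Cmin,ss = (295/56)·f/(1−f) ≈ 3.848 mg/L.
Regimen B: f = (1/2)^(176/45) ≈ 0.0665; Cmin,ss = (1495/56)·f/(1−f) ≈ 1.902 mg/L.
Difference ≈ 3.848 − 1.902 ≈ 1.946 mg/L.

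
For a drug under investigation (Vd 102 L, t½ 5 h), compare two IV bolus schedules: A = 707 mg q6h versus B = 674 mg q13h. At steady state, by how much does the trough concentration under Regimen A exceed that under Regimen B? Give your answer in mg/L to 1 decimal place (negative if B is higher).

4.0 mg/L

Regimen A: f = (1/2)^(6/5) ≈ 0.4353; Cmin,ss = (707/102)·f/(1−f) ≈ 5.343 mg/L.
Regimen B: f = (1/2)^(13/5) ≈ 0.1649; Cmin,ss = (674/102)·f/(1−f) ≈ 1.305 mg/L.
Difference ≈ 5.343 − 1.305 ≈ 4.038 mg/L.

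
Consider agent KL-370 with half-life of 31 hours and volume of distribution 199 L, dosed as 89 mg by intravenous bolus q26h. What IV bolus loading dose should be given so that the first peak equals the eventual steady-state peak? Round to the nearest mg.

202 mg

f = (1/2)^(26/31) ≈ 0.559143; accumulation ratio R = 1/(1−f) ≈ 2.26831.
Loading dose to hit Cmax,ss on first dose: D_load = D_maint·R ≈ 89 × 2.26831 ≈ 201.88 mg.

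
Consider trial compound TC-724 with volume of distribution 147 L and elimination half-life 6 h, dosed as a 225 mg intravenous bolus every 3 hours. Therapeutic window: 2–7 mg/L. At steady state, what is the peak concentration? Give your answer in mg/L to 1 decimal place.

5.2 mg/L

Over one 3-h interval, 3/6 ≈ 0.5 half-lives elapse, leaving f ≈ 0.7071 of each dose.
At steady state, accumulation factor R = 1/(1 − e^(−kτ)) ≈ 3.4141.
Single-dose peak C₀ = D/Vd = 225/147 ≈ 1.531 mg/L.
Cmax,ss = C₀/(1 − f) ≈ 1.531/0.2929 ≈ 5.227 mg/L.
Peak 5.2 mg/L vs MTC 7 mg/L: below toxic threshold.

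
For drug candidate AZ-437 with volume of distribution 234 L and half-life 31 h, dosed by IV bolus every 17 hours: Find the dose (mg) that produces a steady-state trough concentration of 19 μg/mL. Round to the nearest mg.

τ/t½ = 17/31 ≈ 0.54839, so f = (1/2)^(17/31) ≈ 0.683784.
Cmin,ss = (D/Vd)·f/(1−f), so D = Cmin,ss·Vd·(1−f)/f.
D = 19 × 234 × (1−f)/f ≈ 19 × 234 × 0.46245 ≈ 2056.05 mg.

2056 mg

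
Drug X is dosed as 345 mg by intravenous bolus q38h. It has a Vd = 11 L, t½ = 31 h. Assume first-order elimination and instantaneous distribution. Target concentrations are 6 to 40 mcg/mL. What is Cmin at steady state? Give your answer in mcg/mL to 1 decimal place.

τ/t½ = 38/31 ≈ 1.2258, so fraction remaining f = (1/2)^(38/31) ≈ 0.4276.
Single-dose peak C₀ = D/Vd = 345/11 ≈ 31.364 mcg/mL.
Steady-state trough Cmin,ss = C₀·f/(1−f) ≈ 31.364 × 0.4276/0.5724 ≈ 23.430 mcg/mL.
Trough 23.4 mcg/mL vs MEC 6 mcg/mL: adequate.

23.4 mcg/mL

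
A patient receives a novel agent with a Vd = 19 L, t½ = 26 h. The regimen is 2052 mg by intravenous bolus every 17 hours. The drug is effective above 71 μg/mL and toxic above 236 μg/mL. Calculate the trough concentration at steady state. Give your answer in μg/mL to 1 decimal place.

k = ln2/t½ = ln2/26 ≈ 0.026660 h⁻¹; fraction remaining f = e^(−kτ) = e^(−0.026660×17) ≈ 0.6356.
Single-dose peak C₀ = D/Vd = 2052/19 ≈ 108.000 μg/mL.
Steady-state trough Cmin,ss = C₀·f/(1−f) ≈ 108.000 × 0.6356/0.3644 ≈ 188.378 μg/mL.
Trough 188.4 μg/mL vs MEC 71 μg/mL: adequate.

188.4 μg/mL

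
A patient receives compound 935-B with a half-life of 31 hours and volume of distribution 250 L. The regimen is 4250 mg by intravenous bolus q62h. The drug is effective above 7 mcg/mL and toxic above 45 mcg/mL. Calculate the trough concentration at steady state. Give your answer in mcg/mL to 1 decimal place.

τ = 62 h = 2 half-lives, so f = (1/2)^2 = 0.25.
At steady state, R = 1/(1 − 0.25) = 4/3.
Single-dose peak C₀ = D/Vd = 4250/250 = 17 mcg/mL.
Steady-state peak Cmax,ss = C₀·R = 17 × 4/3 ≈ 22.667 mcg/mL.
Steady-state trough Cmin,ss = Cmax,ss·f ≈ 22.667 × 0.25 ≈ 5.667 mcg/mL.
Trough 5.7 mcg/mL vs MEC 7 mcg/mL: subtherapeutic.

5.7 mcg/mL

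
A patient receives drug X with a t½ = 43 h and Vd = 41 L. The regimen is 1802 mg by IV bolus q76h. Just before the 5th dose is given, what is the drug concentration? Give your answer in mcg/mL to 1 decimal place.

f = (1/2)^(τ/t½) = (1/2)^(76/43) ≈ 0.2937.
C₀ = D/Vd = 1802/41 ≈ 43.951 mcg/mL.
Before the 5th dose, 4 doses have been given. Superposition: Cmin = C₀·(f + f² + … + f^4).
≈ 43.951 × (0.2937 + 0.0863 + 0.0253 + 0.0074) ≈ 43.951 × 0.4127 ≈ 18.139 mcg/mL.

18.1 mcg/mL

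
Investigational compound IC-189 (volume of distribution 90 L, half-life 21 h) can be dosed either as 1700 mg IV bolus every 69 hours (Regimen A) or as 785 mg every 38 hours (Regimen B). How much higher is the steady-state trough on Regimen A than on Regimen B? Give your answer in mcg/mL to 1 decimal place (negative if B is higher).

-1.3 mcg/mL

Regimen A: f = (1/2)^(69/21) ≈ 0.1025; Cmin,ss = (1700/90)·f/(1−f) ≈ 2.157 mcg/mL.
Regimen B: f = (1/2)^(38/21) ≈ 0.2853; Cmin,ss = (785/90)·f/(1−f) ≈ 3.482 mcg/mL.
Difference ≈ 2.157 − 3.482 ≈ -1.325 mcg/mL.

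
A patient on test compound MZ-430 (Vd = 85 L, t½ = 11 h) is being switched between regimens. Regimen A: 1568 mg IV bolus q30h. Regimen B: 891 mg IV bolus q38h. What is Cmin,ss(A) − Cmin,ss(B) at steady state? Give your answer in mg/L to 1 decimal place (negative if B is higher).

Regimen A: f = (1/2)^(30/11) ≈ 0.1510; Cmin,ss = (1568/85)·f/(1−f) ≈ 3.281 mg/L.
Regimen B: f = (1/2)^(38/11) ≈ 0.0912; Cmin,ss = (891/85)·f/(1−f) ≈ 1.052 mg/L.
Difference ≈ 3.281 − 1.052 ≈ 2.229 mg/L.

2.2 mg/L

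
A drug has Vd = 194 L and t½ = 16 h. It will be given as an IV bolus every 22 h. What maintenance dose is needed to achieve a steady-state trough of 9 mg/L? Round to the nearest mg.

τ/t½ = 22/16 ≈ 1.375, so f = (1/2)^(22/16) ≈ 0.385553.
Cmin,ss = (D/Vd)·f/(1−f), so D = Cmin,ss·Vd·(1−f)/f.
D = 9 × 194 × (1−f)/f ≈ 9 × 194 × 1.59368 ≈ 2782.57 mg.

2783 mg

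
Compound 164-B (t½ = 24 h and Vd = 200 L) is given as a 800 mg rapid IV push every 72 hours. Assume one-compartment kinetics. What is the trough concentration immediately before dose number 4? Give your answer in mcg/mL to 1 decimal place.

0.6 mcg/mL

f = (1/2)^(τ/t½) = (1/2)^(72/24) ≈ 0.1250.
C₀ = D/Vd = 800/200 ≈ 4.000 mcg/mL.
Before the 4th dose, 3 doses have been given. Superposition: Cmin = C₀·(f + f² + … + f^3).
≈ 4.000 × (0.1250 + 0.0156 + 0.0020) ≈ 4.000 × 0.1426 ≈ 0.570 mcg/mL.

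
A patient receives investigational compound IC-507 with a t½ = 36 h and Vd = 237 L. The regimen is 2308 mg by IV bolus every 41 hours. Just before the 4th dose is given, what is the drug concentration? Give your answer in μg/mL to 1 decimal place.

7.3 μg/mL

f = (1/2)^(τ/t½) = (1/2)^(41/36) ≈ 0.4541.
C₀ = D/Vd = 2308/237 ≈ 9.738 μg/mL.
Before the 4th dose, 3 doses have been given. Superposition: Cmin = C₀·(f + f² + … + f^3).
≈ 9.738 × (0.4541 + 0.2062 + 0.0936) ≈ 9.738 × 0.7539 ≈ 7.341 μg/mL.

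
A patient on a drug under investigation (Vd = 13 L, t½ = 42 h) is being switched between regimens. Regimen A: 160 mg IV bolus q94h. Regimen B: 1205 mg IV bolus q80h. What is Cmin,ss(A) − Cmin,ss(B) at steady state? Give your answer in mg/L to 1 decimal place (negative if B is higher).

Regimen A: f = (1/2)^(94/42) ≈ 0.2120; Cmin,ss = (160/13)·f/(1−f) ≈ 3.311 mg/L.
Regimen B: f = (1/2)^(80/42) ≈ 0.2671; Cmin,ss = (1205/13)·f/(1−f) ≈ 33.781 mg/L.
Difference ≈ 3.311 − 33.781 ≈ -30.470 mg/L.

-30.5 mg/L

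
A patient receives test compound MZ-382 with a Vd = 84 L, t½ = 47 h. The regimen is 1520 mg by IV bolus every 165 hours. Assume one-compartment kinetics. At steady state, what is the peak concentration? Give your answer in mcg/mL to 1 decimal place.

Over one 165-h interval, 165/47 ≈ 3.5106 half-lives elapse, leaving f ≈ 0.0877 of each dose.
At steady state, accumulation factor R = 1/(1 − e^(−kτ)) ≈ 1.0961.
Each bolus raises the concentration by D/Vd = 1520/84 ≈ 18.095 mcg/mL.
Steady-state peak Cmax,ss = C₀·R ≈ 18.095 × 1.0961 ≈ 19.834 mcg/mL.

19.8 mcg/mL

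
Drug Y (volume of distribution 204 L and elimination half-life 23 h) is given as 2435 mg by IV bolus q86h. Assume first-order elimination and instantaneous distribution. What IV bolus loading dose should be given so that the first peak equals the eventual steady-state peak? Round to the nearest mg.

f = (1/2)^(86/23) ≈ 0.074888; accumulation ratio R = 1/(1−f) ≈ 1.08095.
Loading dose to hit Cmax,ss on first dose: D_load = D_maint·R ≈ 2435 × 1.08095 ≈ 2632.11 mg.

2632 mg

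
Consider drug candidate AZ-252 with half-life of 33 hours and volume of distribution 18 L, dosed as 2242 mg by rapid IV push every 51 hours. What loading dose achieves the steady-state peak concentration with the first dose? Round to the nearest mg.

3410 mg

f = (1/2)^(51/33) ≈ 0.342588; accumulation ratio R = 1/(1−f) ≈ 1.52112.
Loading dose to hit Cmax,ss on first dose: D_load = D_maint·R ≈ 2242 × 1.52112 ≈ 3410.35 mg.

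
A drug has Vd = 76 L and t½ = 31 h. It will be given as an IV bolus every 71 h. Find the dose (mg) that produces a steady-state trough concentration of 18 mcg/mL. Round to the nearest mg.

5324 mg

τ/t½ = 71/31 ≈ 2.2903, so f = (1/2)^(71/31) ≈ 0.204430.
Cmin,ss = (D/Vd)·f/(1−f), so D = Cmin,ss·Vd·(1−f)/f.
D = 18 × 76 × (1−f)/f ≈ 18 × 76 × 3.89165 ≈ 5323.78 mg.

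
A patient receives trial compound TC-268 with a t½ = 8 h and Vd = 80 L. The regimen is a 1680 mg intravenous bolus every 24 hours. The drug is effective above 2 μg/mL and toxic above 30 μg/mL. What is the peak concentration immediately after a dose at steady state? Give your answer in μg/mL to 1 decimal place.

τ = 24 h = 3 half-lives, so f = (1/2)^3 = 0.125.
Accumulation ratio R = 1/(1 − f) = 1/0.875 = 8/7.
Single-dose peak C₀ = D/Vd = 1680/80 = 21 μg/mL.
Steady-state peak Cmax,ss = C₀·R = 21 × 8/7 ≈ 24.000 μg/mL.
Peak 24.0 μg/mL vs MTC 30 μg/mL: below toxic threshold.

24.0 μg/mL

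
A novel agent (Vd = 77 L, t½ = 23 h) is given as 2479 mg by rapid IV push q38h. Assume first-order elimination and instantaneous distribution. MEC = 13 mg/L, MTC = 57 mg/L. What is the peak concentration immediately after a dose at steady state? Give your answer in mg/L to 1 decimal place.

47.2 mg/L

Over one 38-h interval, 38/23 ≈ 1.6522 half-lives elapse, leaving f ≈ 0.3182 of each dose.
At steady state, accumulation factor R = 1/(1 − e^(−kτ)) ≈ 1.4667.
Single-dose peak C₀ = D/Vd = 2479/77 ≈ 32.195 mg/L.
Cmax,ss = C₀/(1 − f) ≈ 32.195/0.6818 ≈ 47.221 mg/L.
Peak 47.2 mg/L vs MTC 57 mg/L: below toxic threshold.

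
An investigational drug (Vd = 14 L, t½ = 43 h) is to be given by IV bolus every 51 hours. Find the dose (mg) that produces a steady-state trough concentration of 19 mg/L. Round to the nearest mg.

τ/t½ = 51/43 ≈ 1.186, so f = (1/2)^(51/43) ≈ 0.439506.
Cmin,ss = (D/Vd)·f/(1−f), so D = Cmin,ss·Vd·(1−f)/f.
D = 19 × 14 × (1−f)/f ≈ 19 × 14 × 1.27528 ≈ 339.22 mg.

339 mg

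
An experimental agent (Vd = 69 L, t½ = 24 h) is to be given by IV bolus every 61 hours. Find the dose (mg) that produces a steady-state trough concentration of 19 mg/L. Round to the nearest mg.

τ/t½ = 61/24 ≈ 2.5417, so f = (1/2)^(61/24) ≈ 0.171744.
Cmin,ss = (D/Vd)·f/(1−f), so D = Cmin,ss·Vd·(1−f)/f.
D = 19 × 69 × (1−f)/f ≈ 19 × 69 × 4.82262 ≈ 6322.45 mg.

6322 mg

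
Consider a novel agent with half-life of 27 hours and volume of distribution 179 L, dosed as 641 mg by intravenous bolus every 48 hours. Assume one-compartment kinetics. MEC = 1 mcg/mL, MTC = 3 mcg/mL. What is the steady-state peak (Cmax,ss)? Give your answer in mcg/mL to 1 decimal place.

5.1 mcg/mL

τ/t½ = 48/27 ≈ 1.7778, so fraction remaining f = (1/2)^(48/27) ≈ 0.2916.
At steady state, accumulation factor R = 1/(1 − e^(−kτ)) ≈ 1.4116.
Each bolus raises the concentration by D/Vd = 641/179 ≈ 3.581 mcg/mL.
Steady-state peak Cmax,ss = C₀·R ≈ 3.581 × 1.4116 ≈ 5.055 mcg/mL.
Peak 5.1 mcg/mL vs MTC 3 mcg/mL: exceeds toxic threshold.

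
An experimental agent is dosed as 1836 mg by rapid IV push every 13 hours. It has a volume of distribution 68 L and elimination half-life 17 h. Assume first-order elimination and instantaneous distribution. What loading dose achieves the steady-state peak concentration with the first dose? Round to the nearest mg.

f = (1/2)^(13/17) ≈ 0.588573; accumulation ratio R = 1/(1−f) ≈ 2.43056.
Loading dose to hit Cmax,ss on first dose: D_load = D_maint·R ≈ 1836 × 2.43056 ≈ 4462.51 mg.

4463 mg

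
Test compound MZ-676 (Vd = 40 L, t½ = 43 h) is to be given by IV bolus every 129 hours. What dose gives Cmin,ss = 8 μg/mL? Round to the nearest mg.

2240 mg

τ/t½ = 129/43 ≈ 3, so f = (1/2)^(129/43) ≈ 0.125000.
Cmin,ss = (D/Vd)·f/(1−f), so D = Cmin,ss·Vd·(1−f)/f.
D = 8 × 40 × (1−f)/f ≈ 8 × 40 × 7.00000 ≈ 2240.00 mg.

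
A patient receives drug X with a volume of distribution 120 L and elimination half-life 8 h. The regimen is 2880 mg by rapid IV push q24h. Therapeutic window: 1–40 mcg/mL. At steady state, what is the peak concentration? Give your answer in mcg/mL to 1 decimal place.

The dosing interval is 3 half-lives, so f = 2^(−3) = 0.125.
At steady state, R = 1/(1 − 0.125) = 8/7.
Single-dose peak C₀ = D/Vd = 2880/120 = 24 mcg/mL.
Steady-state peak Cmax,ss = C₀·R = 24 × 8/7 ≈ 27.429 mcg/mL.
Peak 27.4 mcg/mL vs MTC 40 mcg/mL: below toxic threshold.

27.4 mcg/mL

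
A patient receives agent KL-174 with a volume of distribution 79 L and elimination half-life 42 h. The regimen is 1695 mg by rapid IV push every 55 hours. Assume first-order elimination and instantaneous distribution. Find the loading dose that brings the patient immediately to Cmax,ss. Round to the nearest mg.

f = (1/2)^(55/42) ≈ 0.403454; accumulation ratio R = 1/(1−f) ≈ 1.67632.
Loading dose to hit Cmax,ss on first dose: D_load = D_maint·R ≈ 1695 × 1.67632 ≈ 2841.36 mg.

2841 mg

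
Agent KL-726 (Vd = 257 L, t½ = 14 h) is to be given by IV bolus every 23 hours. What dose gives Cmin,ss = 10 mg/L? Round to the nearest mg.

τ/t½ = 23/14 ≈ 1.6429, so f = (1/2)^(23/14) ≈ 0.320222.
Cmin,ss = (D/Vd)·f/(1−f), so D = Cmin,ss·Vd·(1−f)/f.
D = 10 × 257 × (1−f)/f ≈ 10 × 257 × 2.12283 ≈ 5455.67 mg.

5456 mg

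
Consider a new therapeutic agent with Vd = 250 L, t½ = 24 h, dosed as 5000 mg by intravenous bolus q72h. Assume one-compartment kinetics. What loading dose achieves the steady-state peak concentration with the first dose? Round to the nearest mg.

5714 mg

f = (1/2)^(72/24) ≈ 0.125000; accumulation ratio R = 1/(1−f) ≈ 1.14286.
Loading dose to hit Cmax,ss on first dose: D_load = D_maint·R ≈ 5000 × 1.14286 ≈ 5714.30 mg.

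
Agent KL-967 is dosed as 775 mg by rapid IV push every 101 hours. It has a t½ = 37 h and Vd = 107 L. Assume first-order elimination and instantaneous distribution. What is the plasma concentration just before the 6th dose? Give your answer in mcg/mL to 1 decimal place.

f = (1/2)^(τ/t½) = (1/2)^(101/37) ≈ 0.1508.
C₀ = D/Vd = 775/107 ≈ 7.243 mcg/mL.
Before the 6th dose, 5 doses have been given. Superposition: Cmin = C₀·(f + f² + … + f^5).
≈ 7.243 × (0.1508 + 0.0227 + 0.0034 + 0.0005 + 0.0001) ≈ 7.243 × 0.1775 ≈ 1.286 mcg/mL.

1.3 mcg/mL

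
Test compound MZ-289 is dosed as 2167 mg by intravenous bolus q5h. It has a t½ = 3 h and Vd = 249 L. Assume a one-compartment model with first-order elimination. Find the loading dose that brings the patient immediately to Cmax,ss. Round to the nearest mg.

f = (1/2)^(5/3) ≈ 0.314980; accumulation ratio R = 1/(1−f) ≈ 1.45981.
Loading dose to hit Cmax,ss on first dose: D_load = D_maint·R ≈ 2167 × 1.45981 ≈ 3163.41 mg.

3163 mg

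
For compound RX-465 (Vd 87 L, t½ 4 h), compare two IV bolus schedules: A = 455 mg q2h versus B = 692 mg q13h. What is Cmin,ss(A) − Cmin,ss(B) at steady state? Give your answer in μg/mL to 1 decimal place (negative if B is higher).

11.7 μg/mL

Regimen A: f = (1/2)^(2/4) ≈ 0.7071; Cmin,ss = (455/87)·f/(1−f) ≈ 12.626 μg/mL.
Regimen B: f = (1/2)^(13/4) ≈ 0.1051; Cmin,ss = (692/87)·f/(1−f) ≈ 0.934 μg/mL.
Difference ≈ 12.626 − 0.934 ≈ 11.692 μg/mL.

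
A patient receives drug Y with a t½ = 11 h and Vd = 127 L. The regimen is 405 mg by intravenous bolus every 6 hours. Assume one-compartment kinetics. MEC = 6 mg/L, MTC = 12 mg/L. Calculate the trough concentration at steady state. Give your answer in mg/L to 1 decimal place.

k = ln2/t½ = ln2/11 ≈ 0.063013 h⁻¹; fraction remaining f = e^(−kτ) = e^(−0.063013×6) ≈ 0.6852.
Accumulation ratio R = 1/(1 − f) ≈ 1/0.3148 ≈ 3.1766.
Single-dose peak C₀ = D/Vd = 405/127 ≈ 3.189 mg/L.
Cmax,ss = C₀/(1 − f) ≈ 3.189/0.3148 ≈ 10.130 mg/L.
Steady-state trough Cmin,ss = Cmax,ss·f ≈ 10.130 × 0.6852 ≈ 6.941 mg/L.
Trough 6.9 mg/L vs MEC 6 mg/L: adequate.

6.9 mg/L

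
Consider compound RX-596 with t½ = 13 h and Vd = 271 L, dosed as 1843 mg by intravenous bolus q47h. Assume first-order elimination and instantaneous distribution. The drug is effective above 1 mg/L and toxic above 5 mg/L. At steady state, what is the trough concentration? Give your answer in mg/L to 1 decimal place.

Over one 47-h interval, 47/13 ≈ 3.6154 half-lives elapse, leaving f ≈ 0.0816 of each dose.
Each bolus raises the concentration by D/Vd = 1843/271 ≈ 6.801 mg/L.
Steady-state trough Cmin,ss = C₀·f/(1−f) ≈ 6.801 × 0.0816/0.9184 ≈ 0.604 mg/L.
Trough 0.6 mg/L vs MEC 1 mg/L: subtherapeutic.

0.6 mg/L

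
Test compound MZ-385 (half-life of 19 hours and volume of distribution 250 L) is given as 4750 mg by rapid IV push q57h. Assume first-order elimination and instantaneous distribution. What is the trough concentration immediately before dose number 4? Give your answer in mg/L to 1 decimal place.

f = (1/2)^(τ/t½) = (1/2)^(57/19) ≈ 0.1250.
C₀ = D/Vd = 4750/250 ≈ 19.000 mg/L.
Before the 4th dose, 3 doses have been given. Superposition: Cmin = C₀·(f + f² + … + f^3).
≈ 19.000 × (0.1250 + 0.0156 + 0.0020) ≈ 19.000 × 0.1426 ≈ 2.709 mg/L.

2.7 mg/L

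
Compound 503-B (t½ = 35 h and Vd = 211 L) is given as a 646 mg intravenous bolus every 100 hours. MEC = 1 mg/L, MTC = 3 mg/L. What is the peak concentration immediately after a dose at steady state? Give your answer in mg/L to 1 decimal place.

k = ln2/t½ = ln2/35 ≈ 0.019804 h⁻¹; fraction remaining f = e^(−kτ) = e^(−0.019804×100) ≈ 0.1380.
At steady state, accumulation factor R = 1/(1 − e^(−kτ)) ≈ 1.1601.
Each bolus raises the concentration by D/Vd = 646/211 ≈ 3.062 mg/L.
Steady-state peak Cmax,ss = C₀·R ≈ 3.062 × 1.1601 ≈ 3.552 mg/L.
Peak 3.6 mg/L vs MTC 3 mg/L: exceeds toxic threshold.

3.6 mg/L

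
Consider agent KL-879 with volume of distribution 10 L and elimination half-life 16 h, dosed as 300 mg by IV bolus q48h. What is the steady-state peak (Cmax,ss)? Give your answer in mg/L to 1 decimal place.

34.3 mg/L

The dosing interval is 3 half-lives, so f = 2^(−3) = 0.125.
At steady state, R = 1/(1 − 0.125) = 8/7.
Single-dose peak C₀ = D/Vd = 300/10 = 30 mg/L.
Steady-state peak Cmax,ss = C₀·R = 30 × 8/7 ≈ 34.286 mg/L.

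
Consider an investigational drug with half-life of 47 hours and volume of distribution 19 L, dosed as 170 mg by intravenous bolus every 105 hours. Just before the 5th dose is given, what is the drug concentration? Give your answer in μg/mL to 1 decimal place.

f = (1/2)^(τ/t½) = (1/2)^(105/47) ≈ 0.2126.
C₀ = D/Vd = 170/19 ≈ 8.947 μg/mL.
Before the 5th dose, 4 doses have been given. Superposition: Cmin = C₀·(f + f² + … + f^4).
≈ 8.947 × (0.2126 + 0.0452 + 0.0096 + 0.0020) ≈ 8.947 × 0.2694 ≈ 2.410 μg/mL.

2.4 μg/mL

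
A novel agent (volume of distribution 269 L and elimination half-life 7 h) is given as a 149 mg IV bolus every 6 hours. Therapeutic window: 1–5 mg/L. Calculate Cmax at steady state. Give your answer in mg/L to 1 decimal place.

1.2 mg/L

Over one 6-h interval, 6/7 ≈ 0.85714 half-lives elapse, leaving f ≈ 0.5520 of each dose.
Accumulation ratio R = 1/(1 − f) ≈ 1/0.4480 ≈ 2.2321.
Each bolus raises the concentration by D/Vd = 149/269 ≈ 0.554 mg/L.
Cmax,ss = C₀/(1 − f) ≈ 0.554/0.4480 ≈ 1.237 mg/L.
Peak 1.2 mg/L vs MTC 5 mg/L: below toxic threshold.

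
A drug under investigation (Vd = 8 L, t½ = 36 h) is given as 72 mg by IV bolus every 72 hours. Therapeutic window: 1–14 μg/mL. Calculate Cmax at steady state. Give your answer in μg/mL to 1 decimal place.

12.0 μg/mL

The dosing interval is 2 half-lives, so f = 2^(−2) = 0.25.
Accumulation ratio R = 1/(1 − f) = 1/0.75 = 4/3.
Single-dose peak C₀ = D/Vd = 72/8 = 9 μg/mL.
Steady-state peak Cmax,ss = C₀·R = 9 × 4/3 ≈ 12.000 μg/mL.
Peak 12.0 μg/mL vs MTC 14 μg/mL: below toxic threshold.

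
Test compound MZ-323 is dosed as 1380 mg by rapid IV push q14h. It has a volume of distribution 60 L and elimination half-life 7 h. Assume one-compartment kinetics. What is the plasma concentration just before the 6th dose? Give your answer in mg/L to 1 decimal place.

7.7 mg/L

f = (1/2)^(τ/t½) = (1/2)^(14/7) ≈ 0.2500.
C₀ = D/Vd = 1380/60 ≈ 23.000 mg/L.
Before the 6th dose, 5 doses have been given. Superposition: Cmin = C₀·(f + f² + … + f^5).
≈ 23.000 × (0.2500 + 0.0625 + 0.0156 + 0.0039 + 0.0010) ≈ 23.000 × 0.3330 ≈ 7.659 mg/L.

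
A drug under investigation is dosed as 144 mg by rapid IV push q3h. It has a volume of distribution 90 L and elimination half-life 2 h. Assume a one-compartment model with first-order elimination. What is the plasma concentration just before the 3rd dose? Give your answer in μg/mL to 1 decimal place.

f = (1/2)^(τ/t½) = (1/2)^(3/2) ≈ 0.3536.
C₀ = D/Vd = 144/90 ≈ 1.600 μg/mL.
Before the 3rd dose, 2 doses have been given. Superposition: Cmin = C₀·(f + f²).
≈ 1.600 × (0.3536 + 0.1250) ≈ 1.600 × 0.4786 ≈ 0.766 μg/mL.

0.8 μg/mL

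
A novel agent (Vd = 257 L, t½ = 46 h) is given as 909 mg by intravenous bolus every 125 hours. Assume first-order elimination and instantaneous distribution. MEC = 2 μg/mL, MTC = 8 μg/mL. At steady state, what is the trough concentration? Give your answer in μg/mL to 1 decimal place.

0.6 μg/mL

Over one 125-h interval, 125/46 ≈ 2.7174 half-lives elapse, leaving f ≈ 0.1520 of each dose.
Single-dose peak C₀ = D/Vd = 909/257 ≈ 3.537 μg/mL.
Steady-state trough Cmin,ss = C₀·f/(1−f) ≈ 3.537 × 0.1520/0.8480 ≈ 0.634 μg/mL.
Trough 0.6 μg/mL vs MEC 2 μg/mL: subtherapeutic.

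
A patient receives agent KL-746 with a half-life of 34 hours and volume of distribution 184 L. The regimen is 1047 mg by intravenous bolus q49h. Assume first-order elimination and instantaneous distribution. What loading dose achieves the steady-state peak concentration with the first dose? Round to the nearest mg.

f = (1/2)^(49/34) ≈ 0.368267; accumulation ratio R = 1/(1−f) ≈ 1.58295.
Loading dose to hit Cmax,ss on first dose: D_load = D_maint·R ≈ 1047 × 1.58295 ≈ 1657.35 mg.

1657 mg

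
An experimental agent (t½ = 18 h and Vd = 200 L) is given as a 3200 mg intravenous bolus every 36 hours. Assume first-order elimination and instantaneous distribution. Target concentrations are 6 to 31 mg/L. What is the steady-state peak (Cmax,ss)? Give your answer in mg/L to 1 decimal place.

21.3 mg/L

τ = 36 h = 2 half-lives, so f = (1/2)^2 = 0.25.
At steady state, R = 1/(1 − 0.25) = 4/3.
Single-dose peak C₀ = D/Vd = 3200/200 = 16 mg/L.
Steady-state peak Cmax,ss = C₀·R = 16 × 4/3 ≈ 21.333 mg/L.
Peak 21.3 mg/L vs MTC 31 mg/L: below toxic threshold.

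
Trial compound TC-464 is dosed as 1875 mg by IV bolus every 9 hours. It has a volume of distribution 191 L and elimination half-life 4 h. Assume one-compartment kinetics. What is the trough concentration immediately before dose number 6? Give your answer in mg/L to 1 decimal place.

2.6 mg/L

f = (1/2)^(τ/t½) = (1/2)^(9/4) ≈ 0.2102.
C₀ = D/Vd = 1875/191 ≈ 9.817 mg/L.
Before the 6th dose, 5 doses have been given. Superposition: Cmin = C₀·(f + f² + … + f^5).
≈ 9.817 × (0.2102 + 0.0442 + 0.0093 + 0.0020 + 0.0004) ≈ 9.817 × 0.2661 ≈ 2.612 mg/L.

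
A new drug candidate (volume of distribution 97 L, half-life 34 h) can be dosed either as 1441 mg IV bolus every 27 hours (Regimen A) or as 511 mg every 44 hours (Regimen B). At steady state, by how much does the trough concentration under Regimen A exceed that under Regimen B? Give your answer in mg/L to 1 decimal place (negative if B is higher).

Regimen A: f = (1/2)^(27/34) ≈ 0.5767; Cmin,ss = (1441/97)·f/(1−f) ≈ 20.239 mg/L.
Regimen B: f = (1/2)^(44/34) ≈ 0.4078; Cmin,ss = (511/97)·f/(1−f) ≈ 3.628 mg/L.
Difference ≈ 20.239 − 3.628 ≈ 16.611 mg/L.

16.6 mg/L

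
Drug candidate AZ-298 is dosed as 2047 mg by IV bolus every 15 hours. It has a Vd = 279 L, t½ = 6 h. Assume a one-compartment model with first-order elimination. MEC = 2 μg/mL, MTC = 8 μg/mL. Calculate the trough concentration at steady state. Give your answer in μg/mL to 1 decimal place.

τ/t½ = 15/6 ≈ 2.5, so fraction remaining f = (1/2)^(15/6) ≈ 0.1768.
Accumulation ratio R = 1/(1 − f) ≈ 1/0.8232 ≈ 1.2148.
Single-dose peak C₀ = D/Vd = 2047/279 ≈ 7.337 μg/mL.
Steady-state peak Cmax,ss = C₀·R ≈ 7.337 × 1.2148 ≈ 8.913 μg/mL.
Steady-state trough Cmin,ss = Cmax,ss·f ≈ 8.913 × 0.1768 ≈ 1.576 μg/mL.
Trough 1.6 μg/mL vs MEC 2 μg/mL: subtherapeutic.

1.6 μg/mL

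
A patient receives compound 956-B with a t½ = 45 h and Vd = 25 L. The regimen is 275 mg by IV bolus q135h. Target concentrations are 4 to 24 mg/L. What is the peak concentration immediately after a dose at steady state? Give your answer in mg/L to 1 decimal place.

The dosing interval is 3 half-lives, so f = 2^(−3) = 0.125.
Accumulation ratio R = 1/(1 − f) = 1/0.875 = 8/7.
Single-dose peak C₀ = D/Vd = 275/25 = 11 mg/L.
Steady-state peak Cmax,ss = C₀·R = 11 × 8/7 ≈ 12.571 mg/L.
Peak 12.6 mg/L vs MTC 24 mg/L: below toxic threshold.

12.6 mg/L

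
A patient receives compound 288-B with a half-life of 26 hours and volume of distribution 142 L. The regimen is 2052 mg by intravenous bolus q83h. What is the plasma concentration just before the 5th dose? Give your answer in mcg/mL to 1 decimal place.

f = (1/2)^(τ/t½) = (1/2)^(83/26) ≈ 0.1094.
C₀ = D/Vd = 2052/142 ≈ 14.451 mcg/mL.
Before the 5th dose, 4 doses have been given. Superposition: Cmin = C₀·(f + f² + … + f^4).
≈ 14.451 × (0.1094 + 0.0120 + 0.0013 + 0.0001) ≈ 14.451 × 0.1228 ≈ 1.775 mcg/mL.

1.8 mcg/mL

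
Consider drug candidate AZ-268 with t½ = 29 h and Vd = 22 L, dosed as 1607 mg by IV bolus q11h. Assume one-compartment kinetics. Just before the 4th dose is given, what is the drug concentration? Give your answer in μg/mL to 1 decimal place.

f = (1/2)^(τ/t½) = (1/2)^(11/29) ≈ 0.7688.
C₀ = D/Vd = 1607/22 ≈ 73.045 μg/mL.
Before the 4th dose, 3 doses have been given. Superposition: Cmin = C₀·(f + f² + … + f^3).
≈ 73.045 × (0.7688 + 0.5911 + 0.4544) ≈ 73.045 × 1.8143 ≈ 132.526 μg/mL.

132.5 μg/mL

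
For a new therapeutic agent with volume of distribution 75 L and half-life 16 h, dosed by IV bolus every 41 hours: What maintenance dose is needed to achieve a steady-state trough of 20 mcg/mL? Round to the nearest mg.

7361 mg

τ/t½ = 41/16 ≈ 2.5625, so f = (1/2)^(41/16) ≈ 0.169282.
Cmin,ss = (D/Vd)·f/(1−f), so D = Cmin,ss·Vd·(1−f)/f.
D = 20 × 75 × (1−f)/f ≈ 20 × 75 × 4.90730 ≈ 7360.95 mg.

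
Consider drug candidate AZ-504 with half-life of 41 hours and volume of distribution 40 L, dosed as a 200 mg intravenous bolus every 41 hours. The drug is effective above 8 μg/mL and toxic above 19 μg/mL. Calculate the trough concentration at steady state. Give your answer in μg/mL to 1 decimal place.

5.0 μg/mL

τ = 41 h = 1 half-life, so f = (1/2)^1 = 0.5.
At steady state, R = 1/(1 − 0.5) = 2/1.
Single-dose peak C₀ = D/Vd = 200/40 = 5 μg/mL.
Steady-state peak Cmax,ss = C₀·R = 5 × 2/1 ≈ 10.000 μg/mL.
Steady-state trough Cmin,ss = Cmax,ss·f ≈ 10.000 × 0.5 ≈ 5.000 μg/mL.
Trough 5.0 μg/mL vs MEC 8 μg/mL: subtherapeutic.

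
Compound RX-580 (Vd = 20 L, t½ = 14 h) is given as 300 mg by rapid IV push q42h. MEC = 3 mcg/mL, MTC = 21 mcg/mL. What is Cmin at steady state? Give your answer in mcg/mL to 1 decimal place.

2.1 mcg/mL

The dosing interval is 3 half-lives, so f = 2^(−3) = 0.125.
Accumulation ratio R = 1/(1 − f) = 1/0.875 = 8/7.
Single-dose peak C₀ = D/Vd = 300/20 = 15 mcg/mL.
Steady-state peak Cmax,ss = C₀·R = 15 × 8/7 ≈ 17.143 mcg/mL.
Steady-state trough Cmin,ss = Cmax,ss·f ≈ 17.143 × 0.125 ≈ 2.143 mcg/mL.
Trough 2.1 mcg/mL vs MEC 3 mcg/mL: subtherapeutic.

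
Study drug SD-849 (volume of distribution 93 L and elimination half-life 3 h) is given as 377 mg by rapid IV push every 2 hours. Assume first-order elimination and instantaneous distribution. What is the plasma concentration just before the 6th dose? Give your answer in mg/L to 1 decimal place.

f = (1/2)^(τ/t½) = (1/2)^(2/3) ≈ 0.6300.
C₀ = D/Vd = 377/93 ≈ 4.054 mg/L.
Before the 6th dose, 5 doses have been given. Superposition: Cmin = C₀·(f + f² + … + f^5).
≈ 4.054 × (0.6300 + 0.3969 + 0.2500 + 0.1575 + 0.0992) ≈ 4.054 × 1.5336 ≈ 6.217 mg/L.

6.2 mg/L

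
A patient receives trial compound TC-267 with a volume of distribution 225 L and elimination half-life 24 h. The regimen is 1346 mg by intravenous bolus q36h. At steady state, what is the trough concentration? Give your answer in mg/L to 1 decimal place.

τ/t½ = 36/24 ≈ 1.5, so fraction remaining f = (1/2)^(36/24) ≈ 0.3536.
Each bolus raises the concentration by D/Vd = 1346/225 ≈ 5.982 mg/L.
Steady-state trough Cmin,ss = C₀·f/(1−f) ≈ 5.982 × 0.3536/0.6464 ≈ 3.272 mg/L.

3.3 mg/L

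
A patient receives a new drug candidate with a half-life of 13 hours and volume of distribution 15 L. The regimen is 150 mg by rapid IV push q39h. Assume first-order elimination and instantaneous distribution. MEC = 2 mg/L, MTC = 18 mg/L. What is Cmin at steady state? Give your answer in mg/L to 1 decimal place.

1.4 mg/L

τ = 39 h = 3 half-lives, so f = (1/2)^3 = 0.125.
At steady state, R = 1/(1 − 0.125) = 8/7.
Single-dose peak C₀ = D/Vd = 150/15 = 10 mg/L.
Steady-state peak Cmax,ss = C₀·R = 10 × 8/7 ≈ 11.429 mg/L.
Steady-state trough Cmin,ss = Cmax,ss·f ≈ 11.429 × 0.125 ≈ 1.429 mg/L.
Trough 1.4 mg/L vs MEC 2 mg/L: subtherapeutic.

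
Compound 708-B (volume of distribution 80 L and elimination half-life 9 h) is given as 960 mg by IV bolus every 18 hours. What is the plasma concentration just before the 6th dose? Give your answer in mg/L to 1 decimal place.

f = (1/2)^(τ/t½) = (1/2)^(18/9) ≈ 0.2500.
C₀ = D/Vd = 960/80 ≈ 12.000 mg/L.
Before the 6th dose, 5 doses have been given. Superposition: Cmin = C₀·(f + f² + … + f^5).
≈ 12.000 × (0.2500 + 0.0625 + 0.0156 + 0.0039 + 0.0010) ≈ 12.000 × 0.3330 ≈ 3.996 mg/L.

4.0 mg/L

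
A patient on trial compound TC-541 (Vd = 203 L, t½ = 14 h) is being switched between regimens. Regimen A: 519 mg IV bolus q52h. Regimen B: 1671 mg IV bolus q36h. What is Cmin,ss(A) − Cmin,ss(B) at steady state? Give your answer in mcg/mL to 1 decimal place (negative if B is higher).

Regimen A: f = (1/2)^(52/14) ≈ 0.0762; Cmin,ss = (519/203)·f/(1−f) ≈ 0.211 mcg/mL.
Regimen B: f = (1/2)^(36/14) ≈ 0.1682; Cmin,ss = (1671/203)·f/(1−f) ≈ 1.665 mcg/mL.
Difference ≈ 0.211 − 1.665 ≈ -1.454 mcg/mL.

-1.5 mcg/mL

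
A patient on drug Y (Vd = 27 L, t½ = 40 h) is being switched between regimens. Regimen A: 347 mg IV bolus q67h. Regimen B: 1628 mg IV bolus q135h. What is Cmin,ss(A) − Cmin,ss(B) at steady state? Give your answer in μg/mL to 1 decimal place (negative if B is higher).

Regimen A: f = (1/2)^(67/40) ≈ 0.3132; Cmin,ss = (347/27)·f/(1−f) ≈ 5.861 μg/mL.
Regimen B: f = (1/2)^(135/40) ≈ 0.0964; Cmin,ss = (1628/27)·f/(1−f) ≈ 6.433 μg/mL.
Difference ≈ 5.861 − 6.433 ≈ -0.572 μg/mL.

-0.6 μg/mL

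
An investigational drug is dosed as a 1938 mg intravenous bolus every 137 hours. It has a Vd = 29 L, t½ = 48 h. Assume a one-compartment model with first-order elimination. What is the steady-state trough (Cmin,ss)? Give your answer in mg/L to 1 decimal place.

k = ln2/t½ = ln2/48 ≈ 0.014441 h⁻¹; fraction remaining f = e^(−kτ) = e^(−0.014441×137) ≈ 0.1383.
Single-dose peak C₀ = D/Vd = 1938/29 ≈ 66.828 mg/L.
Steady-state trough Cmin,ss = C₀·f/(1−f) ≈ 66.828 × 0.1383/0.8617 ≈ 10.726 mg/L.

10.7 mg/L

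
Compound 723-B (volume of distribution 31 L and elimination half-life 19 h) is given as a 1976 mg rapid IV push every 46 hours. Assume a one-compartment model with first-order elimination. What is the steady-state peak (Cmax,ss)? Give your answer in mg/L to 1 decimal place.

τ/t½ = 46/19 ≈ 2.4211, so fraction remaining f = (1/2)^(46/19) ≈ 0.1867.
Accumulation ratio R = 1/(1 − f) ≈ 1/0.8133 ≈ 1.2296.
Each bolus raises the concentration by D/Vd = 1976/31 ≈ 63.742 mg/L.
Steady-state peak Cmax,ss = C₀·R ≈ 63.742 × 1.2296 ≈ 78.377 mg/L.

78.4 mg/L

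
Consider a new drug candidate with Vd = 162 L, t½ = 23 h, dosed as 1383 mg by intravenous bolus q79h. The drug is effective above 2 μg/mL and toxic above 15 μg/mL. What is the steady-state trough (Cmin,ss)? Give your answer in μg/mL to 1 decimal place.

τ/t½ = 79/23 ≈ 3.4348, so fraction remaining f = (1/2)^(79/23) ≈ 0.0925.
At steady state, accumulation factor R = 1/(1 − e^(−kτ)) ≈ 1.1019.
Single-dose peak C₀ = D/Vd = 1383/162 ≈ 8.537 μg/mL.
Cmax,ss = C₀/(1 − f) ≈ 8.537/0.9075 ≈ 9.407 μg/mL.
Steady-state trough Cmin,ss = Cmax,ss·f ≈ 9.407 × 0.0925 ≈ 0.870 μg/mL.
Trough 0.9 μg/mL vs MEC 2 μg/mL: subtherapeutic.

0.9 μg/mL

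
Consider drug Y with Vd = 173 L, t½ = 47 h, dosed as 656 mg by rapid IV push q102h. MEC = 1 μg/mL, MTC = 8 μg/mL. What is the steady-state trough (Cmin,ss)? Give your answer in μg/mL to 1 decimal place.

1.1 μg/mL

τ/t½ = 102/47 ≈ 2.1702, so fraction remaining f = (1/2)^(102/47) ≈ 0.2222.
Single-dose peak C₀ = D/Vd = 656/173 ≈ 3.792 μg/mL.
Steady-state trough Cmin,ss = C₀·f/(1−f) ≈ 3.792 × 0.2222/0.7778 ≈ 1.083 μg/mL.
Trough 1.1 μg/mL vs MEC 1 μg/mL: adequate.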